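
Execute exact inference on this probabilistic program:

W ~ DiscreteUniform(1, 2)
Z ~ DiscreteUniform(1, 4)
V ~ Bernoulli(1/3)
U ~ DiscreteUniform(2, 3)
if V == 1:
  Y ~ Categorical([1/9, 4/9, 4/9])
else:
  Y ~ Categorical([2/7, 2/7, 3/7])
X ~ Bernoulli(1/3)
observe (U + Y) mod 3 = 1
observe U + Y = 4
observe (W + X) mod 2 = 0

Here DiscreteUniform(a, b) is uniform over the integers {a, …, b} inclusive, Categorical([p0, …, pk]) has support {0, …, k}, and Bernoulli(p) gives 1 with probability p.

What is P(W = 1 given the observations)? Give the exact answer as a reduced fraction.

Enumerate traces; 32 have nonzero weight after conditioning:
  (W=1, Z=1, V=0, U=2, Y=2, X=1) weight 1/168
  (W=1, Z=1, V=0, U=3, Y=1, X=1) weight 1/252
  (W=1, Z=1, V=1, U=2, Y=2, X=1) weight 1/324
  (W=1, Z=1, V=1, U=3, Y=1, X=1) weight 1/324
  (W=1, Z=2, V=0, U=2, Y=2, X=1) weight 1/168
  (W=1, Z=2, V=0, U=3, Y=1, X=1) weight 1/252
  (W=1, Z=2, V=1, U=2, Y=2, X=1) weight 1/324
  (W=1, Z=2, V=1, U=3, Y=1, X=1) weight 1/324
  (W=2, Z=1, V=0, U=2, Y=2, X=0) weight 1/84
  … 23 more
Group by W:
  weight(W=1) = 73/1134
  weight(W=2) = 73/567
Total weight = 73/1134 + 73/567 = 73/378
P(W=1 | obs) = 73/1134 / 73/378 = 1/3
P(W=2 | obs) = 73/567 / 73/378 = 2/3

P(W = 1 | obs) = 1/3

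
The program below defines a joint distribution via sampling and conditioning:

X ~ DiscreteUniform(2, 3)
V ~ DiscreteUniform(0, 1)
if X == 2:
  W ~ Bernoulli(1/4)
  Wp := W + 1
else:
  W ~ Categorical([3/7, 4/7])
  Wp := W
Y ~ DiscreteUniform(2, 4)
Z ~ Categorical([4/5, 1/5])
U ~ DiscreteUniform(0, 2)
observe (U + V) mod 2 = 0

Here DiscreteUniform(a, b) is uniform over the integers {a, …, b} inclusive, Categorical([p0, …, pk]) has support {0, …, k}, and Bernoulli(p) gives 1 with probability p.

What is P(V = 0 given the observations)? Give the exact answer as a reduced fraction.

P(V = 0 | obs) = 2/3

Enumerate traces; 72 have nonzero weight after conditioning:
  (X=2, V=0, W=0, Y=2, Z=0, U=0) weight 1/60
  (X=2, V=0, W=0, Y=2, Z=0, U=2) weight 1/60
  (X=2, V=0, W=0, Y=2, Z=1, U=0) weight 1/240
  (X=2, V=0, W=0, Y=2, Z=1, U=2) weight 1/240
  (X=2, V=0, W=0, Y=3, Z=0, U=0) weight 1/60
  (X=2, V=0, W=0, Y=3, Z=0, U=2) weight 1/60
  (X=2, V=0, W=0, Y=3, Z=1, U=0) weight 1/240
  (X=2, V=0, W=0, Y=3, Z=1, U=2) weight 1/240
  (X=2, V=1, W=0, Y=2, Z=0, U=1) weight 1/60
  … 63 more
Group by V:
  weight(V=0) = 1/3
  weight(V=1) = 1/6
Total weight = 1/3 + 1/6 = 1/2
P(V=0 | obs) = 1/3 / 1/2 = 2/3
P(V=1 | obs) = 1/6 / 1/2 = 1/3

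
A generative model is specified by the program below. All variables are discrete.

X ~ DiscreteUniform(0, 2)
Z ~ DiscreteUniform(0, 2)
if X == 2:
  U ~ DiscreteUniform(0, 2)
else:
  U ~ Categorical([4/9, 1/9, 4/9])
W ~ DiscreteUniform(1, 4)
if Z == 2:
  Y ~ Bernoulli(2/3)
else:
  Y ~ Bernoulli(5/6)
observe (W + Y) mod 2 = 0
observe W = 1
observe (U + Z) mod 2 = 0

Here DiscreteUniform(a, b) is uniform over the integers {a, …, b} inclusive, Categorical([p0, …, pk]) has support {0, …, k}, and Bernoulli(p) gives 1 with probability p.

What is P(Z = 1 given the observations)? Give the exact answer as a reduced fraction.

P(Z = 1 | obs) = 25/223

Enumerate traces; 15 have nonzero weight after conditioning:
  (X=0, Z=0, U=0, W=1, Y=1) weight 5/486
  (X=0, Z=0, U=2, W=1, Y=1) weight 5/486
  (X=0, Z=1, U=1, W=1, Y=1) weight 5/1944
  (X=0, Z=2, U=0, W=1, Y=1) weight 2/243
  (X=0, Z=2, U=2, W=1, Y=1) weight 2/243
  (X=1, Z=0, U=0, W=1, Y=1) weight 5/486
  (X=1, Z=0, U=2, W=1, Y=1) weight 5/486
  (X=1, Z=1, U=1, W=1, Y=1) weight 5/1944
  … 7 more
Group by Z:
  weight(Z=0) = 55/972
  weight(Z=1) = 25/1944
  weight(Z=2) = 11/243
Total weight = 55/972 + 25/1944 + 11/243 = 223/1944
P(Z=0 | obs) = 55/972 / 223/1944 = 110/223
P(Z=1 | obs) = 25/1944 / 223/1944 = 25/223
P(Z=2 | obs) = 11/243 / 223/1944 = 88/223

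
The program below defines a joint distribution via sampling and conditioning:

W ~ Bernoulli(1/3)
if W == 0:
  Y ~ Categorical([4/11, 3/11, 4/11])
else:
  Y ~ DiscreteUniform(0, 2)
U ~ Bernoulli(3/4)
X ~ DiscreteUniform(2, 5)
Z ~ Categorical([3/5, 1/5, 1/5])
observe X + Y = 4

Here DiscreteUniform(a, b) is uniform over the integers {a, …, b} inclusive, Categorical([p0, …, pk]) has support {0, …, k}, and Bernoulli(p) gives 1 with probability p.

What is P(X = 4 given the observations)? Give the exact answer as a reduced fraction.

Enumerate traces; 36 have nonzero weight after conditioning:
  (W=0, Y=0, U=0, X=4, Z=0) weight 1/110
  (W=0, Y=0, U=0, X=4, Z=1) weight 1/330
  (W=0, Y=0, U=0, X=4, Z=2) weight 1/330
  (W=0, Y=0, U=1, X=4, Z=0) weight 3/110
  (W=0, Y=0, U=1, X=4, Z=1) weight 1/110
  (W=0, Y=0, U=1, X=4, Z=2) weight 1/110
  (W=0, Y=1, U=0, X=3, Z=0) weight 3/440
  (W=0, Y=1, U=0, X=3, Z=1) weight 1/440
  (W=0, Y=2, U=0, X=2, Z=0) weight 1/110
  … 27 more
Group by X:
  weight(X=2) = 35/396
  weight(X=3) = 29/396
  weight(X=4) = 35/396
Total weight = 35/396 + 29/396 + 35/396 = 1/4
P(X=2 | obs) = 35/396 / 1/4 = 35/99
P(X=3 | obs) = 29/396 / 1/4 = 29/99
P(X=4 | obs) = 35/396 / 1/4 = 35/99

P(X = 4 | obs) = 35/99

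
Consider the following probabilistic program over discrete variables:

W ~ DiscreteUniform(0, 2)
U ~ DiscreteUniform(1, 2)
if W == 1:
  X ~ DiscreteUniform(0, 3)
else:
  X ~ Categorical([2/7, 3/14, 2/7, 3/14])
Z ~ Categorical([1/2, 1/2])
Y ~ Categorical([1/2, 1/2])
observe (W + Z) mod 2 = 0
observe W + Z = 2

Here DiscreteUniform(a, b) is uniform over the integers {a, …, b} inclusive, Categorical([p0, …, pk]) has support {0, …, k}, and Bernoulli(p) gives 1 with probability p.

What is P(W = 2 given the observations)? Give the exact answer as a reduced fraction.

Enumerate traces; 32 have nonzero weight after conditioning:
  (W=1, U=1, X=0, Z=1, Y=0) weight 1/96
  (W=1, U=1, X=0, Z=1, Y=1) weight 1/96
  (W=1, U=1, X=1, Z=1, Y=0) weight 1/96
  (W=1, U=1, X=1, Z=1, Y=1) weight 1/96
  (W=1, U=1, X=2, Z=1, Y=0) weight 1/96
  (W=1, U=1, X=2, Z=1, Y=1) weight 1/96
  (W=1, U=1, X=3, Z=1, Y=0) weight 1/96
  (W=1, U=1, X=3, Z=1, Y=1) weight 1/96
  (W=2, U=1, X=0, Z=0, Y=0) weight 1/84
  … 23 more
Group by W:
  weight(W=1) = 1/6
  weight(W=2) = 1/6
Total weight = 1/6 + 1/6 = 1/3
P(W=1 | obs) = 1/6 / 1/3 = 1/2
P(W=2 | obs) = 1/6 / 1/3 = 1/2

P(W = 2 | obs) = 1/2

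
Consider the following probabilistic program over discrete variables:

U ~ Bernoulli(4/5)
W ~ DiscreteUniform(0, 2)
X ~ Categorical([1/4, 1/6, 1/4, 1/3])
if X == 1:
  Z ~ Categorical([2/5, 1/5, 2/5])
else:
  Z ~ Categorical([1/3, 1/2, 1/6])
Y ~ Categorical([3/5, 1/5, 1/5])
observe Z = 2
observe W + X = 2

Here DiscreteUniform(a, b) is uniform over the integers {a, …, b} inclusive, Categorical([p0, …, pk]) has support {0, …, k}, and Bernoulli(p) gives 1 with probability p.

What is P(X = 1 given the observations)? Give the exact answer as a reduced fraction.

P(X = 1 | obs) = 4/9

Enumerate traces; 18 have nonzero weight after conditioning:
  (U=0, W=0, X=2, Z=2, Y=0) weight 1/600
  (U=0, W=0, X=2, Z=2, Y=1) weight 1/1800
  (U=0, W=0, X=2, Z=2, Y=2) weight 1/1800
  (U=0, W=1, X=1, Z=2, Y=0) weight 1/375
  (U=0, W=1, X=1, Z=2, Y=1) weight 1/1125
  (U=0, W=1, X=1, Z=2, Y=2) weight 1/1125
  (U=0, W=2, X=0, Z=2, Y=0) weight 1/600
  (U=0, W=2, X=0, Z=2, Y=1) weight 1/1800
  … 10 more
Group by X:
  weight(X=0) = 1/72
  weight(X=1) = 1/45
  weight(X=2) = 1/72
Total weight = 1/72 + 1/45 + 1/72 = 1/20
P(X=0 | obs) = 1/72 / 1/20 = 5/18
P(X=1 | obs) = 1/45 / 1/20 = 4/9
P(X=2 | obs) = 1/72 / 1/20 = 5/18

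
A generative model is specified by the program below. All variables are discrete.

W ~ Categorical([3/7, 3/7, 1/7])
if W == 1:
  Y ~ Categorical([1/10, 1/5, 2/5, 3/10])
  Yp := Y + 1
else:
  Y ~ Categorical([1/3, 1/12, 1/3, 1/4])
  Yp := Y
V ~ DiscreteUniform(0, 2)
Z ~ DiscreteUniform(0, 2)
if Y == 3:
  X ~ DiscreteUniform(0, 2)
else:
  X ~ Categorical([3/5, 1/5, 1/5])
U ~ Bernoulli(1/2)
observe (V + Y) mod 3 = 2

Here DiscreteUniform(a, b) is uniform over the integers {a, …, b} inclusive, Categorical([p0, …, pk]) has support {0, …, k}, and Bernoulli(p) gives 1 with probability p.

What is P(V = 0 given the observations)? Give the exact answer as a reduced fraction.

Enumerate traces; 216 have nonzero weight after conditioning:
  (W=0, Y=0, V=2, Z=0, X=0, U=0) weight 1/210
  (W=0, Y=0, V=2, Z=0, X=0, U=1) weight 1/210
  (W=0, Y=0, V=2, Z=0, X=1, U=0) weight 1/630
  (W=0, Y=0, V=2, Z=0, X=1, U=1) weight 1/630
  (W=0, Y=0, V=2, Z=0, X=2, U=0) weight 1/630
  (W=0, Y=0, V=2, Z=0, X=2, U=1) weight 1/630
  (W=0, Y=0, V=2, Z=1, X=0, U=0) weight 1/210
  (W=0, Y=0, V=2, Z=1, X=0, U=1) weight 1/210
  (W=0, Y=1, V=1, Z=0, X=0, U=0) weight 1/840
  (W=0, Y=2, V=0, Z=0, X=0, U=0) weight 1/210
  … 206 more
Group by V:
  weight(V=0) = 38/315
  weight(V=1) = 2/45
  weight(V=2) = 53/315
Total weight = 38/315 + 2/45 + 53/315 = 1/3
P(V=0 | obs) = 38/315 / 1/3 = 38/105
P(V=1 | obs) = 2/45 / 1/3 = 2/15
P(V=2 | obs) = 53/315 / 1/3 = 53/105

P(V = 0 | obs) = 38/105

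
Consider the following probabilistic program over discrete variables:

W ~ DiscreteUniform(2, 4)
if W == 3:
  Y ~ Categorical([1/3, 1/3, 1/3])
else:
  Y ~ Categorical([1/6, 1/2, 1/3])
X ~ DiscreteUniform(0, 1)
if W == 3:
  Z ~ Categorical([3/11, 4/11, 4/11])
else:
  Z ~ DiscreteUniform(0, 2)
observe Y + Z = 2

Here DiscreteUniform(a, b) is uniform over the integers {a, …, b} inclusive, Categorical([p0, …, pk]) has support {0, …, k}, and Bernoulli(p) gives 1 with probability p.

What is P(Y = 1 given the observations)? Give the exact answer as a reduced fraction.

P(Y = 1 | obs) = 5/11

Enumerate traces; 18 have nonzero weight after conditioning:
  (W=2, Y=0, X=0, Z=2) weight 1/108
  (W=2, Y=0, X=1, Z=2) weight 1/108
  (W=2, Y=1, X=0, Z=1) weight 1/36
  (W=2, Y=1, X=1, Z=1) weight 1/36
  (W=2, Y=2, X=0, Z=0) weight 1/54
  (W=2, Y=2, X=1, Z=0) weight 1/54
  (W=3, Y=0, X=0, Z=2) weight 2/99
  (W=3, Y=0, X=1, Z=2) weight 2/99
  … 10 more
Group by Y:
  weight(Y=0) = 23/297
  weight(Y=1) = 5/33
  weight(Y=2) = 31/297
Total weight = 23/297 + 5/33 + 31/297 = 1/3
P(Y=0 | obs) = 23/297 / 1/3 = 23/99
P(Y=1 | obs) = 5/33 / 1/3 = 5/11
P(Y=2 | obs) = 31/297 / 1/3 = 31/99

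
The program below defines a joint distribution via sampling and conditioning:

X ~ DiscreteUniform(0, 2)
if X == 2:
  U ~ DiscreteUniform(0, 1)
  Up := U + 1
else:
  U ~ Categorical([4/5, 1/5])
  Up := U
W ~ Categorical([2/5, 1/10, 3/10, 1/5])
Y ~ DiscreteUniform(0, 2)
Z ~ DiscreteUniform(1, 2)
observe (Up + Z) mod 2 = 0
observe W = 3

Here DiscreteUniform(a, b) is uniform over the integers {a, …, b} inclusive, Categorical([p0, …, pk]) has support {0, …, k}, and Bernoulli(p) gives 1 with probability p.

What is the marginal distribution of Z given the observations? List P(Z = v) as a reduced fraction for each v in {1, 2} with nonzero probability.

P(Z=1) = 3/10, P(Z=2) = 7/10

Enumerate traces; 18 have nonzero weight after conditioning:
  (X=0, U=0, W=3, Y=0, Z=2) weight 2/225
  (X=0, U=0, W=3, Y=1, Z=2) weight 2/225
  (X=0, U=0, W=3, Y=2, Z=2) weight 2/225
  (X=0, U=1, W=3, Y=0, Z=1) weight 1/450
  (X=0, U=1, W=3, Y=1, Z=1) weight 1/450
  (X=0, U=1, W=3, Y=2, Z=1) weight 1/450
  (X=1, U=0, W=3, Y=0, Z=2) weight 2/225
  (X=1, U=0, W=3, Y=1, Z=2) weight 2/225
  … 10 more
Group by Z:
  weight(Z=1) = 3/100
  weight(Z=2) = 7/100
Total weight = 3/100 + 7/100 = 1/10
P(Z=1 | obs) = 3/100 / 1/10 = 3/10
P(Z=2 | obs) = 7/100 / 1/10 = 7/10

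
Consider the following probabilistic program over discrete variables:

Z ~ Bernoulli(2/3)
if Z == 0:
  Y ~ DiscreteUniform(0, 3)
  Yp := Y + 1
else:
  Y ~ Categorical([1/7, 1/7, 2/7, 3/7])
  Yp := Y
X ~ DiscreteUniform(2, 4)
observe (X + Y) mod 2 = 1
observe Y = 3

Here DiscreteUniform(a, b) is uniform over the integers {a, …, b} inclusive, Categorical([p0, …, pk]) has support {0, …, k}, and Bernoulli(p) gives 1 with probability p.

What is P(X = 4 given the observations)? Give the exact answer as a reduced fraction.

P(X = 4 | obs) = 1/2

Enumerate traces; 4 have nonzero weight after conditioning:
  (Z=0, Y=3, X=2) weight 1/36
  (Z=0, Y=3, X=4) weight 1/36
  (Z=1, Y=3, X=2) weight 2/21
  (Z=1, Y=3, X=4) weight 2/21
Group by X:
  weight(X=2) = 31/252
  weight(X=4) = 31/252
Total weight = 31/252 + 31/252 = 31/126
P(X=2 | obs) = 31/252 / 31/126 = 1/2
P(X=4 | obs) = 31/252 / 31/126 = 1/2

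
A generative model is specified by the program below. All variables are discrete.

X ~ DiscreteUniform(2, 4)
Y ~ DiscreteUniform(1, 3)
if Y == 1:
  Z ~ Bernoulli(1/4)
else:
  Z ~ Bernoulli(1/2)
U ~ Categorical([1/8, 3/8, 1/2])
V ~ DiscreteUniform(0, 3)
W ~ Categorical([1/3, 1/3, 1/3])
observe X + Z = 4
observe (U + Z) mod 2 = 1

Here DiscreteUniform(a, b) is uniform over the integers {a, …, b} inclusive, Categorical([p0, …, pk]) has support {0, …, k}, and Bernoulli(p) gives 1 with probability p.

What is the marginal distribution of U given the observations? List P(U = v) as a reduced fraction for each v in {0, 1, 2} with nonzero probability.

Enumerate traces; 108 have nonzero weight after conditioning:
  (X=3, Y=1, Z=1, U=0, V=0, W=0) weight 1/3456
  (X=3, Y=1, Z=1, U=0, V=0, W=1) weight 1/3456
  (X=3, Y=1, Z=1, U=0, V=0, W=2) weight 1/3456
  (X=3, Y=1, Z=1, U=0, V=1, W=0) weight 1/3456
  (X=3, Y=1, Z=1, U=0, V=1, W=1) weight 1/3456
  (X=3, Y=1, Z=1, U=0, V=1, W=2) weight 1/3456
  (X=3, Y=1, Z=1, U=0, V=2, W=0) weight 1/3456
  (X=3, Y=1, Z=1, U=0, V=2, W=1) weight 1/3456
  (X=3, Y=1, Z=1, U=2, V=0, W=0) weight 1/864
  (X=4, Y=1, Z=0, U=1, V=0, W=0) weight 1/384
  … 98 more
Group by U:
  weight(U=0) = 5/288
  weight(U=1) = 7/96
  weight(U=2) = 5/72
Total weight = 5/288 + 7/96 + 5/72 = 23/144
P(U=0 | obs) = 5/288 / 23/144 = 5/46
P(U=1 | obs) = 7/96 / 23/144 = 21/46
P(U=2 | obs) = 5/72 / 23/144 = 10/23

P(U=0) = 5/46, P(U=1) = 21/46, P(U=2) = 10/23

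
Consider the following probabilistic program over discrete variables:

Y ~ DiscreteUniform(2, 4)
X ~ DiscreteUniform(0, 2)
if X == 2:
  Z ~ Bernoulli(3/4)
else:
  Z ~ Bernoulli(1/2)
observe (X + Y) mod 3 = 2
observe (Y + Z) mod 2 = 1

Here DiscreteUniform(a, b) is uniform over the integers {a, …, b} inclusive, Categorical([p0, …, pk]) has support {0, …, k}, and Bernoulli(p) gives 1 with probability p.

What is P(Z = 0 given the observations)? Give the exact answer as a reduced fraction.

P(Z = 0 | obs) = 1/5

Enumerate traces; 3 have nonzero weight after conditioning:
  (Y=2, X=0, Z=1) weight 1/18
  (Y=3, X=2, Z=0) weight 1/36
  (Y=4, X=1, Z=1) weight 1/18
Group by Z:
  weight(Z=0) = 1/36
  weight(Z=1) = 1/9
Total weight = 1/36 + 1/9 = 5/36
P(Z=0 | obs) = 1/36 / 5/36 = 1/5
P(Z=1 | obs) = 1/9 / 5/36 = 4/5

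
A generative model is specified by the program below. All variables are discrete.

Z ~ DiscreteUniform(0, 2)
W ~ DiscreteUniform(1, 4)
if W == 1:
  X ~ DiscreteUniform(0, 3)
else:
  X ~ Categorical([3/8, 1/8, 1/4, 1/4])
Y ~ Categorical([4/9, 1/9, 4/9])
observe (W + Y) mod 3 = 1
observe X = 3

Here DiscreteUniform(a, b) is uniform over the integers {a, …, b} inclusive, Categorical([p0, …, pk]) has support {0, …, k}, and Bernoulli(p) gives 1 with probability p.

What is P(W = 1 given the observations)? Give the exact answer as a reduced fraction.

Enumerate traces; 12 have nonzero weight after conditioning:
  (Z=0, W=1, X=3, Y=0) weight 1/108
  (Z=0, W=2, X=3, Y=2) weight 1/108
  (Z=0, W=3, X=3, Y=1) weight 1/432
  (Z=0, W=4, X=3, Y=0) weight 1/108
  (Z=1, W=1, X=3, Y=0) weight 1/108
  (Z=1, W=2, X=3, Y=2) weight 1/108
  (Z=1, W=3, X=3, Y=1) weight 1/432
  (Z=1, W=4, X=3, Y=0) weight 1/108
  … 4 more
Group by W:
  weight(W=1) = 1/36
  weight(W=2) = 1/36
  weight(W=3) = 1/144
  weight(W=4) = 1/36
Total weight = 1/36 + 1/36 + 1/144 + 1/36 = 13/144
P(W=1 | obs) = 1/36 / 13/144 = 4/13
P(W=2 | obs) = 1/36 / 13/144 = 4/13
P(W=3 | obs) = 1/144 / 13/144 = 1/13
P(W=4 | obs) = 1/36 / 13/144 = 4/13

P(W = 1 | obs) = 4/13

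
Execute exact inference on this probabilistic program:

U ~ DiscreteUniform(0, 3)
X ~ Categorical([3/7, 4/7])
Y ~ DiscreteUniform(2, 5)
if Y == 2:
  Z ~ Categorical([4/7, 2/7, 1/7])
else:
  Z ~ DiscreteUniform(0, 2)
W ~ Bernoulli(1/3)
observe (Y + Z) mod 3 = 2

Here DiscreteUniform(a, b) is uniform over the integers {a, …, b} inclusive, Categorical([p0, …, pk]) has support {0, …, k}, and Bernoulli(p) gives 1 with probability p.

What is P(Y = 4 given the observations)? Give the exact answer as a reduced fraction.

P(Y = 4 | obs) = 7/33

Enumerate traces; 64 have nonzero weight after conditioning:
  (U=0, X=0, Y=2, Z=0, W=0) weight 1/98
  (U=0, X=0, Y=2, Z=0, W=1) weight 1/196
  (U=0, X=0, Y=3, Z=2, W=0) weight 1/168
  (U=0, X=0, Y=3, Z=2, W=1) weight 1/336
  (U=0, X=0, Y=4, Z=1, W=0) weight 1/168
  (U=0, X=0, Y=4, Z=1, W=1) weight 1/336
  (U=0, X=0, Y=5, Z=0, W=0) weight 1/168
  (U=0, X=0, Y=5, Z=0, W=1) weight 1/336
  … 56 more
Group by Y:
  weight(Y=2) = 1/7
  weight(Y=3) = 1/12
  weight(Y=4) = 1/12
  weight(Y=5) = 1/12
Total weight = 1/7 + 1/12 + 1/12 + 1/12 = 11/28
P(Y=2 | obs) = 1/7 / 11/28 = 4/11
P(Y=3 | obs) = 1/12 / 11/28 = 7/33
P(Y=4 | obs) = 1/12 / 11/28 = 7/33
P(Y=5 | obs) = 1/12 / 11/28 = 7/33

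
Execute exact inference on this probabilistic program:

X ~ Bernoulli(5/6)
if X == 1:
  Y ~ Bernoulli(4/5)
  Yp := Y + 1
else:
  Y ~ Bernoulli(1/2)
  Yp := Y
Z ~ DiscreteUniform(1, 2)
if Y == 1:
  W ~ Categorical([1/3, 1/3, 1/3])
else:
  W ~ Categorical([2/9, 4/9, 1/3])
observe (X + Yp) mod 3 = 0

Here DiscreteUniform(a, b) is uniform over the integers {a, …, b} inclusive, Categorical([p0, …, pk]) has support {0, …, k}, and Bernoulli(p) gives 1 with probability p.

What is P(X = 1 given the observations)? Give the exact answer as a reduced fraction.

Enumerate traces; 12 have nonzero weight after conditioning:
  (X=0, Y=0, Z=1, W=0) weight 1/108
  (X=0, Y=0, Z=1, W=1) weight 1/54
  (X=0, Y=0, Z=1, W=2) weight 1/72
  (X=0, Y=0, Z=2, W=0) weight 1/108
  (X=0, Y=0, Z=2, W=1) weight 1/54
  (X=0, Y=0, Z=2, W=2) weight 1/72
  (X=1, Y=1, Z=1, W=0) weight 1/9
  (X=1, Y=1, Z=1, W=1) weight 1/9
  … 4 more
Group by X:
  weight(X=0) = 1/12
  weight(X=1) = 2/3
Total weight = 1/12 + 2/3 = 3/4
P(X=0 | obs) = 1/12 / 3/4 = 1/9
P(X=1 | obs) = 2/3 / 3/4 = 8/9

P(X = 1 | obs) = 8/9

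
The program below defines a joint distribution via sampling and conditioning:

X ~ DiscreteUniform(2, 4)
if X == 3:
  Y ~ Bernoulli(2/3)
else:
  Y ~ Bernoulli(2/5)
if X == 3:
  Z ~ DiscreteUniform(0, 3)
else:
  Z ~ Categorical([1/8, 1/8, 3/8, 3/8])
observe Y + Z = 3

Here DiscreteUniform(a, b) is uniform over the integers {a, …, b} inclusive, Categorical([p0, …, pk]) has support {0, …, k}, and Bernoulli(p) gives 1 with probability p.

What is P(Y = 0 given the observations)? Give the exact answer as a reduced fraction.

Enumerate traces; 6 have nonzero weight after conditioning:
  (X=2, Y=0, Z=3) weight 3/40
  (X=2, Y=1, Z=2) weight 1/20
  (X=3, Y=0, Z=3) weight 1/36
  (X=3, Y=1, Z=2) weight 1/18
  (X=4, Y=0, Z=3) weight 3/40
  (X=4, Y=1, Z=2) weight 1/20
Group by Y:
  weight(Y=0) = 8/45
  weight(Y=1) = 7/45
Total weight = 8/45 + 7/45 = 1/3
P(Y=0 | obs) = 8/45 / 1/3 = 8/15
P(Y=1 | obs) = 7/45 / 1/3 = 7/15

P(Y = 0 | obs) = 8/15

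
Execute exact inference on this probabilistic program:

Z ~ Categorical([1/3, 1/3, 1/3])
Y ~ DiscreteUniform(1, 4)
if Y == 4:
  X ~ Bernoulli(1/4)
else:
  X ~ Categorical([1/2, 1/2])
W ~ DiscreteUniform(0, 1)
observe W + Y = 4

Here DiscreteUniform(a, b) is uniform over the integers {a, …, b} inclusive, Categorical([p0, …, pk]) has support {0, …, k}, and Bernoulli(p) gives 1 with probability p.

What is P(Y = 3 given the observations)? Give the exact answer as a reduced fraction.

P(Y = 3 | obs) = 1/2

Enumerate traces; 12 have nonzero weight after conditioning:
  (Z=0, Y=3, X=0, W=1) weight 1/48
  (Z=0, Y=3, X=1, W=1) weight 1/48
  (Z=0, Y=4, X=0, W=0) weight 1/32
  (Z=0, Y=4, X=1, W=0) weight 1/96
  (Z=1, Y=3, X=0, W=1) weight 1/48
  (Z=1, Y=3, X=1, W=1) weight 1/48
  (Z=1, Y=4, X=0, W=0) weight 1/32
  (Z=1, Y=4, X=1, W=0) weight 1/96
  … 4 more
Group by Y:
  weight(Y=3) = 1/8
  weight(Y=4) = 1/8
Total weight = 1/8 + 1/8 = 1/4
P(Y=3 | obs) = 1/8 / 1/4 = 1/2
P(Y=4 | obs) = 1/8 / 1/4 = 1/2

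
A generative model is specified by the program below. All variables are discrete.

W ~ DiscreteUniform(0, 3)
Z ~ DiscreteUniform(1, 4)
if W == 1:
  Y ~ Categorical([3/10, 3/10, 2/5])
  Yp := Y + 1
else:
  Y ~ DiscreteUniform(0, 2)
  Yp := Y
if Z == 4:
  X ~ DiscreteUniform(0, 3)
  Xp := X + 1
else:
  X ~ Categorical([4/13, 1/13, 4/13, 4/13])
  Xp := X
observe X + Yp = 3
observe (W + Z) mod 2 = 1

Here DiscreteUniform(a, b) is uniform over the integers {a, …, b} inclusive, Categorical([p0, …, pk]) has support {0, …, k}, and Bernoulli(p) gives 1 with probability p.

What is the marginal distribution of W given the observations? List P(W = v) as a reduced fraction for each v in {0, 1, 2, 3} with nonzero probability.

Enumerate traces; 24 have nonzero weight after conditioning:
  (W=0, Z=1, Y=0, X=3) weight 1/156
  (W=0, Z=1, Y=1, X=2) weight 1/156
  (W=0, Z=1, Y=2, X=1) weight 1/624
  (W=0, Z=3, Y=0, X=3) weight 1/156
  (W=0, Z=3, Y=1, X=2) weight 1/156
  (W=0, Z=3, Y=2, X=1) weight 1/624
  (W=1, Z=2, Y=0, X=2) weight 3/520
  (W=1, Z=2, Y=1, X=1) weight 3/2080
  (W=2, Z=1, Y=0, X=3) weight 1/156
  (W=3, Z=2, Y=0, X=3) weight 1/156
  … 14 more
Group by W:
  weight(W=0) = 3/104
  weight(W=1) = 127/4160
  weight(W=2) = 3/104
  weight(W=3) = 25/832
Total weight = 3/104 + 127/4160 + 3/104 + 25/832 = 123/1040
P(W=0 | obs) = 3/104 / 123/1040 = 10/41
P(W=1 | obs) = 127/4160 / 123/1040 = 127/492
P(W=2 | obs) = 3/104 / 123/1040 = 10/41
P(W=3 | obs) = 25/832 / 123/1040 = 125/492

P(W=0) = 10/41, P(W=1) = 127/492, P(W=2) = 10/41, P(W=3) = 125/492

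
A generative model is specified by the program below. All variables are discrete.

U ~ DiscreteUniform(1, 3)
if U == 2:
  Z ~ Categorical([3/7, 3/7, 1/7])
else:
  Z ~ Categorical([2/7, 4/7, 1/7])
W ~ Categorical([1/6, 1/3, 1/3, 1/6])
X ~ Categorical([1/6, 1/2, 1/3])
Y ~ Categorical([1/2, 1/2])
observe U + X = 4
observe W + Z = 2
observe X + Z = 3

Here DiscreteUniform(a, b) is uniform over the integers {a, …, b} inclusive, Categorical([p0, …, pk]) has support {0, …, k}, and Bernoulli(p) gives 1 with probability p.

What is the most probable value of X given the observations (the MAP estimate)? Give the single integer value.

argmax_v P(X = v | obs) = 2

Enumerate traces; 4 have nonzero weight after conditioning:
  (U=2, Z=1, W=1, X=2, Y=0) weight 1/126
  (U=2, Z=1, W=1, X=2, Y=1) weight 1/126
  (U=3, Z=2, W=0, X=1, Y=0) weight 1/504
  (U=3, Z=2, W=0, X=1, Y=1) weight 1/504
Group by X:
  weight(X=1) = 1/252
  weight(X=2) = 1/63
Total weight = 1/252 + 1/63 = 5/252
P(X=1 | obs) = 1/252 / 5/252 = 1/5
P(X=2 | obs) = 1/63 / 5/252 = 4/5
argmax = 2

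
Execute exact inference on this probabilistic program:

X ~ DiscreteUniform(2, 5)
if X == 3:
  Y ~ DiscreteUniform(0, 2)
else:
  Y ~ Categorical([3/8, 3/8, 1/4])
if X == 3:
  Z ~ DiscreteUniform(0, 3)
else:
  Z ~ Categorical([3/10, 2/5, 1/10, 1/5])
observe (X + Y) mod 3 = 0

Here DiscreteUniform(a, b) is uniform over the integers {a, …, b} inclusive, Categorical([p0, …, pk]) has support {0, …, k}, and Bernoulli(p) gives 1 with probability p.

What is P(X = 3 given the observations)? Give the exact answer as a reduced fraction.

Enumerate traces; 16 have nonzero weight after conditioning:
  (X=2, Y=1, Z=0) weight 9/320
  (X=2, Y=1, Z=1) weight 3/80
  (X=2, Y=1, Z=2) weight 3/320
  (X=2, Y=1, Z=3) weight 3/160
  (X=3, Y=0, Z=0) weight 1/48
  (X=3, Y=0, Z=1) weight 1/48
  (X=3, Y=0, Z=2) weight 1/48
  (X=3, Y=0, Z=3) weight 1/48
  (X=4, Y=2, Z=0) weight 3/160
  (X=5, Y=1, Z=0) weight 9/320
  … 6 more
Group by X:
  weight(X=2) = 3/32
  weight(X=3) = 1/12
  weight(X=4) = 1/16
  weight(X=5) = 3/32
Total weight = 3/32 + 1/12 + 1/16 + 3/32 = 1/3
P(X=2 | obs) = 3/32 / 1/3 = 9/32
P(X=3 | obs) = 1/12 / 1/3 = 1/4
P(X=4 | obs) = 1/16 / 1/3 = 3/16
P(X=5 | obs) = 3/32 / 1/3 = 9/32

P(X = 3 | obs) = 1/4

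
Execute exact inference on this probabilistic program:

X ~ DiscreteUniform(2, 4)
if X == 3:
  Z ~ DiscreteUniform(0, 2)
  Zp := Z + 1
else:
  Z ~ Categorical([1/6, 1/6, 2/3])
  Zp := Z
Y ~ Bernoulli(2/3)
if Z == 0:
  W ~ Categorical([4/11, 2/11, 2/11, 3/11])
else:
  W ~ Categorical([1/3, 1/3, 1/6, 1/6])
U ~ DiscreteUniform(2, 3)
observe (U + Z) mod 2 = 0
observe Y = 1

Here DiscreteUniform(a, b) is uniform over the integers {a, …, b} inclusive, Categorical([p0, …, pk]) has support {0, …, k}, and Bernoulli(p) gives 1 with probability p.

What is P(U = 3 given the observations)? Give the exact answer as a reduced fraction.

P(U = 3 | obs) = 2/9

Enumerate traces; 36 have nonzero weight after conditioning:
  (X=2, Z=0, Y=1, W=0, U=2) weight 2/297
  (X=2, Z=0, Y=1, W=1, U=2) weight 1/297
  (X=2, Z=0, Y=1, W=2, U=2) weight 1/297
  (X=2, Z=0, Y=1, W=3, U=2) weight 1/198
  (X=2, Z=1, Y=1, W=0, U=3) weight 1/162
  (X=2, Z=1, Y=1, W=1, U=3) weight 1/162
  (X=2, Z=1, Y=1, W=2, U=3) weight 1/324
  (X=2, Z=1, Y=1, W=3, U=3) weight 1/324
  … 28 more
Group by U:
  weight(U=2) = 7/27
  weight(U=3) = 2/27
Total weight = 7/27 + 2/27 = 1/3
P(U=2 | obs) = 7/27 / 1/3 = 7/9
P(U=3 | obs) = 2/27 / 1/3 = 2/9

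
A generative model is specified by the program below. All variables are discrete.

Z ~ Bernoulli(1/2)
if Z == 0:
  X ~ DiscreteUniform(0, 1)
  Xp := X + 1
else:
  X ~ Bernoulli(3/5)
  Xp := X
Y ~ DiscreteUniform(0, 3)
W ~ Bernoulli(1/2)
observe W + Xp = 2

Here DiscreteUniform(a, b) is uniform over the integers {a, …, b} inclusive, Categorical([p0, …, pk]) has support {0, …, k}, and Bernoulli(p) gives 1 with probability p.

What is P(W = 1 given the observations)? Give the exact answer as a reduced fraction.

Enumerate traces; 12 have nonzero weight after conditioning:
  (Z=0, X=0, Y=0, W=1) weight 1/32
  (Z=0, X=0, Y=1, W=1) weight 1/32
  (Z=0, X=0, Y=2, W=1) weight 1/32
  (Z=0, X=0, Y=3, W=1) weight 1/32
  (Z=0, X=1, Y=0, W=0) weight 1/32
  (Z=0, X=1, Y=1, W=0) weight 1/32
  (Z=0, X=1, Y=2, W=0) weight 1/32
  (Z=0, X=1, Y=3, W=0) weight 1/32
  … 4 more
Group by W:
  weight(W=0) = 1/8
  weight(W=1) = 11/40
Total weight = 1/8 + 11/40 = 2/5
P(W=0 | obs) = 1/8 / 2/5 = 5/16
P(W=1 | obs) = 11/40 / 2/5 = 11/16

P(W = 1 | obs) = 11/16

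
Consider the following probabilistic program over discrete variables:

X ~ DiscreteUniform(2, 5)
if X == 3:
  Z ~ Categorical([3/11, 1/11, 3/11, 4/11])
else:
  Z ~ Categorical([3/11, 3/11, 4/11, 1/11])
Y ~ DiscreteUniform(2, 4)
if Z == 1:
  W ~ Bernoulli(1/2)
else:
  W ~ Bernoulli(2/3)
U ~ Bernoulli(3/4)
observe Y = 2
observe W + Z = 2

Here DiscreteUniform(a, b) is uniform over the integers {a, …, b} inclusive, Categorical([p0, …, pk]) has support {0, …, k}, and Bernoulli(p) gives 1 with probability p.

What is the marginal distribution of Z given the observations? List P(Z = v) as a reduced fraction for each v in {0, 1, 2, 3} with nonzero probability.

Enumerate traces; 16 have nonzero weight after conditioning:
  (X=2, Z=1, Y=2, W=1, U=0) weight 1/352
  (X=2, Z=1, Y=2, W=1, U=1) weight 3/352
  (X=2, Z=2, Y=2, W=0, U=0) weight 1/396
  (X=2, Z=2, Y=2, W=0, U=1) weight 1/132
  (X=3, Z=1, Y=2, W=1, U=0) weight 1/1056
  (X=3, Z=1, Y=2, W=1, U=1) weight 1/352
  (X=3, Z=2, Y=2, W=0, U=0) weight 1/528
  (X=3, Z=2, Y=2, W=0, U=1) weight 1/176
  … 8 more
Group by Z:
  weight(Z=1) = 5/132
  weight(Z=2) = 5/132
Total weight = 5/132 + 5/132 = 5/66
P(Z=1 | obs) = 5/132 / 5/66 = 1/2
P(Z=2 | obs) = 5/132 / 5/66 = 1/2

P(Z=1) = 1/2, P(Z=2) = 1/2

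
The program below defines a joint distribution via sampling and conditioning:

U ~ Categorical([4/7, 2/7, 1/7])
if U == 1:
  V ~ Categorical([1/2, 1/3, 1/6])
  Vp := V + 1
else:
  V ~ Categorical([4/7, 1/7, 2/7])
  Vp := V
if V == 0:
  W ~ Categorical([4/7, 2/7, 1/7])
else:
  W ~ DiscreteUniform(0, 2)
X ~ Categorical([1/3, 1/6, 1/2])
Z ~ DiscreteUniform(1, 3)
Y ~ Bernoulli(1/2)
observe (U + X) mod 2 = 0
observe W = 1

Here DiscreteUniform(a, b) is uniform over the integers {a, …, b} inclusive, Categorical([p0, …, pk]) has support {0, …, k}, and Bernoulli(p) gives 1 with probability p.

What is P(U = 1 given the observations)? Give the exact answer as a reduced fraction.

P(U = 1 | obs) = 91/1216

Enumerate traces; 90 have nonzero weight after conditioning:
  (U=0, V=0, W=1, X=0, Z=1, Y=0) weight 16/3087
  (U=0, V=0, W=1, X=0, Z=1, Y=1) weight 16/3087
  (U=0, V=0, W=1, X=0, Z=2, Y=0) weight 16/3087
  (U=0, V=0, W=1, X=0, Z=2, Y=1) weight 16/3087
  (U=0, V=0, W=1, X=0, Z=3, Y=0) weight 16/3087
  (U=0, V=0, W=1, X=0, Z=3, Y=1) weight 16/3087
  (U=0, V=0, W=1, X=2, Z=1, Y=0) weight 8/1029
  (U=0, V=0, W=1, X=2, Z=1, Y=1) weight 8/1029
  (U=1, V=0, W=1, X=1, Z=1, Y=0) weight 1/882
  (U=2, V=0, W=1, X=0, Z=1, Y=0) weight 4/3087
  … 80 more
Group by U:
  weight(U=0) = 50/343
  weight(U=1) = 13/882
  weight(U=2) = 25/686
Total weight = 50/343 + 13/882 + 25/686 = 608/3087
P(U=0 | obs) = 50/343 / 608/3087 = 225/304
P(U=1 | obs) = 13/882 / 608/3087 = 91/1216
P(U=2 | obs) = 25/686 / 608/3087 = 225/1216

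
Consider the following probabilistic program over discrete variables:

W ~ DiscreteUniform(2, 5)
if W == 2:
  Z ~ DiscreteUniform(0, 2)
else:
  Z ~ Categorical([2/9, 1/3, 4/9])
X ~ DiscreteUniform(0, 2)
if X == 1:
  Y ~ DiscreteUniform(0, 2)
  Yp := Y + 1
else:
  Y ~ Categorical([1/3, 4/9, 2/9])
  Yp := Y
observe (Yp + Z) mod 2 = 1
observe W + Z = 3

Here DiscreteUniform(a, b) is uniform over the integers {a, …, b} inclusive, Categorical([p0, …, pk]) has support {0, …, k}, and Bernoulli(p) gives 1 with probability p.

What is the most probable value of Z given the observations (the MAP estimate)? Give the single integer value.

argmax_v P(Z = v | obs) = 1

Enumerate traces; 9 have nonzero weight after conditioning:
  (W=2, Z=1, X=0, Y=0) weight 1/108
  (W=2, Z=1, X=0, Y=2) weight 1/162
  (W=2, Z=1, X=1, Y=1) weight 1/108
  (W=2, Z=1, X=2, Y=0) weight 1/108
  (W=2, Z=1, X=2, Y=2) weight 1/162
  (W=3, Z=0, X=0, Y=1) weight 2/243
  (W=3, Z=0, X=1, Y=0) weight 1/162
  (W=3, Z=0, X=1, Y=2) weight 1/162
  … 1 more
Group by Z:
  weight(Z=0) = 7/243
  weight(Z=1) = 13/324
Total weight = 7/243 + 13/324 = 67/972
P(Z=0 | obs) = 7/243 / 67/972 = 28/67
P(Z=1 | obs) = 13/324 / 67/972 = 39/67
argmax = 1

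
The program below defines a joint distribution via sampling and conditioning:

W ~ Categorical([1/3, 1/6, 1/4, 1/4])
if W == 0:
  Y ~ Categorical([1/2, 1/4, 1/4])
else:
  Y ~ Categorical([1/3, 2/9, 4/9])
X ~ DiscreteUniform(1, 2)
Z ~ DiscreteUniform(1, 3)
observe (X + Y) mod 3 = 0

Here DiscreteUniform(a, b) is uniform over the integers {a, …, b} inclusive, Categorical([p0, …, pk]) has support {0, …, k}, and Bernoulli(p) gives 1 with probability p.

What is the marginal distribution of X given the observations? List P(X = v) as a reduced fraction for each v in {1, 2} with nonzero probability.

Enumerate traces; 24 have nonzero weight after conditioning:
  (W=0, Y=1, X=2, Z=1) weight 1/72
  (W=0, Y=1, X=2, Z=2) weight 1/72
  (W=0, Y=1, X=2, Z=3) weight 1/72
  (W=0, Y=2, X=1, Z=1) weight 1/72
  (W=0, Y=2, X=1, Z=2) weight 1/72
  (W=0, Y=2, X=1, Z=3) weight 1/72
  (W=1, Y=1, X=2, Z=1) weight 1/162
  (W=1, Y=1, X=2, Z=2) weight 1/162
  … 16 more
Group by X:
  weight(X=1) = 41/216
  weight(X=2) = 25/216
Total weight = 41/216 + 25/216 = 11/36
P(X=1 | obs) = 41/216 / 11/36 = 41/66
P(X=2 | obs) = 25/216 / 11/36 = 25/66

P(X=1) = 41/66, P(X=2) = 25/66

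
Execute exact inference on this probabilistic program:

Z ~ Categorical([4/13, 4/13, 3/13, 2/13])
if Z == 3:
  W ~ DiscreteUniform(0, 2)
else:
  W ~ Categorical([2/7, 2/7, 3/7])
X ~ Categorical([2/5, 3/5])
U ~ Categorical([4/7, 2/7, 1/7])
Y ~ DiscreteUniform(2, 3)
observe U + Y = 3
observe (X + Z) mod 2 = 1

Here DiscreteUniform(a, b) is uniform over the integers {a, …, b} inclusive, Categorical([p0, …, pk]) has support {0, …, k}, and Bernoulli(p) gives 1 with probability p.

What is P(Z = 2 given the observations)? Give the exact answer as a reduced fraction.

Enumerate traces; 24 have nonzero weight after conditioning:
  (Z=0, W=0, X=1, U=0, Y=3) weight 48/3185
  (Z=0, W=0, X=1, U=1, Y=2) weight 24/3185
  (Z=0, W=1, X=1, U=0, Y=3) weight 48/3185
  (Z=0, W=1, X=1, U=1, Y=2) weight 24/3185
  (Z=0, W=2, X=1, U=0, Y=3) weight 72/3185
  (Z=0, W=2, X=1, U=1, Y=2) weight 36/3185
  (Z=1, W=0, X=0, U=0, Y=3) weight 32/3185
  (Z=1, W=0, X=0, U=1, Y=2) weight 16/3185
  (Z=2, W=0, X=1, U=0, Y=3) weight 36/3185
  (Z=3, W=0, X=0, U=0, Y=3) weight 8/1365
  … 14 more
Group by Z:
  weight(Z=0) = 36/455
  weight(Z=1) = 24/455
  weight(Z=2) = 27/455
  weight(Z=3) = 12/455
Total weight = 36/455 + 24/455 + 27/455 + 12/455 = 99/455
P(Z=0 | obs) = 36/455 / 99/455 = 4/11
P(Z=1 | obs) = 24/455 / 99/455 = 8/33
P(Z=2 | obs) = 27/455 / 99/455 = 3/11
P(Z=3 | obs) = 12/455 / 99/455 = 4/33

P(Z = 2 | obs) = 3/11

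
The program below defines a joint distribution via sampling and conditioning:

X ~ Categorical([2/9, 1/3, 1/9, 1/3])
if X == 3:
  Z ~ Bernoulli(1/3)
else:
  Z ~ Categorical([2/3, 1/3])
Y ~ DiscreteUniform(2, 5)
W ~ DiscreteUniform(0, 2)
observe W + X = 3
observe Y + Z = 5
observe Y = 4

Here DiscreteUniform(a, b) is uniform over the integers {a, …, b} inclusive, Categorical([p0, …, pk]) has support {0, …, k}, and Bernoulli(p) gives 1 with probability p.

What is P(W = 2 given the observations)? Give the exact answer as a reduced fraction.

Enumerate traces; 3 have nonzero weight after conditioning:
  (X=1, Z=1, Y=4, W=2) weight 1/108
  (X=2, Z=1, Y=4, W=1) weight 1/324
  (X=3, Z=1, Y=4, W=0) weight 1/108
Group by W:
  weight(W=0) = 1/108
  weight(W=1) = 1/324
  weight(W=2) = 1/108
Total weight = 1/108 + 1/324 + 1/108 = 7/324
P(W=0 | obs) = 1/108 / 7/324 = 3/7
P(W=1 | obs) = 1/324 / 7/324 = 1/7
P(W=2 | obs) = 1/108 / 7/324 = 3/7

P(W = 2 | obs) = 3/7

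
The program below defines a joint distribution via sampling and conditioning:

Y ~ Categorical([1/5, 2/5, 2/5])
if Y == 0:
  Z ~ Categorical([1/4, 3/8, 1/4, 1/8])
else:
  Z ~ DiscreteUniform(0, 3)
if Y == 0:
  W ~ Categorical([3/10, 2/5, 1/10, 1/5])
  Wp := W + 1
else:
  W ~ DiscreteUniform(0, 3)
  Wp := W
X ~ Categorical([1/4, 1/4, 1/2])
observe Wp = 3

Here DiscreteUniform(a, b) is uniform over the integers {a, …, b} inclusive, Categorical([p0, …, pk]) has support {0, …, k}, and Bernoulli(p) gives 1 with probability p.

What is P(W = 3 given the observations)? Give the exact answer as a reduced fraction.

Enumerate traces; 36 have nonzero weight after conditioning:
  (Y=0, Z=0, W=2, X=0) weight 1/800
  (Y=0, Z=0, W=2, X=1) weight 1/800
  (Y=0, Z=0, W=2, X=2) weight 1/400
  (Y=0, Z=1, W=2, X=0) weight 3/1600
  (Y=0, Z=1, W=2, X=1) weight 3/1600
  (Y=0, Z=1, W=2, X=2) weight 3/800
  (Y=0, Z=2, W=2, X=0) weight 1/800
  (Y=0, Z=2, W=2, X=1) weight 1/800
  (Y=1, Z=0, W=3, X=0) weight 1/160
  … 27 more
Group by W:
  weight(W=2) = 1/50
  weight(W=3) = 1/5
Total weight = 1/50 + 1/5 = 11/50
P(W=2 | obs) = 1/50 / 11/50 = 1/11
P(W=3 | obs) = 1/5 / 11/50 = 10/11

P(W = 3 | obs) = 10/11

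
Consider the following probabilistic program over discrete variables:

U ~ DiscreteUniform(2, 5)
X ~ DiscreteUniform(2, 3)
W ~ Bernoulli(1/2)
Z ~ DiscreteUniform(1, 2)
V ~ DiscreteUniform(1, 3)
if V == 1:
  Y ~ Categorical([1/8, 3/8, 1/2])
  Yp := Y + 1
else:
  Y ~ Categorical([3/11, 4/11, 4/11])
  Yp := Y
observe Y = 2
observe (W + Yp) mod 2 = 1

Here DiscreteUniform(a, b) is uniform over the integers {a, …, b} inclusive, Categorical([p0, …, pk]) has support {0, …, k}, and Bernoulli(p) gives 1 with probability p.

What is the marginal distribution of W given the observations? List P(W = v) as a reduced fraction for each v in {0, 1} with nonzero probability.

P(W=0) = 11/27, P(W=1) = 16/27

Enumerate traces; 48 have nonzero weight after conditioning:
  (U=2, X=2, W=0, Z=1, V=1, Y=2) weight 1/192
  (U=2, X=2, W=0, Z=2, V=1, Y=2) weight 1/192
  (U=2, X=2, W=1, Z=1, V=2, Y=2) weight 1/264
  (U=2, X=2, W=1, Z=1, V=3, Y=2) weight 1/264
  (U=2, X=2, W=1, Z=2, V=2, Y=2) weight 1/264
  (U=2, X=2, W=1, Z=2, V=3, Y=2) weight 1/264
  (U=2, X=3, W=0, Z=1, V=1, Y=2) weight 1/192
  (U=2, X=3, W=0, Z=2, V=1, Y=2) weight 1/192
  … 40 more
Group by W:
  weight(W=0) = 1/12
  weight(W=1) = 4/33
Total weight = 1/12 + 4/33 = 9/44
P(W=0 | obs) = 1/12 / 9/44 = 11/27
P(W=1 | obs) = 4/33 / 9/44 = 16/27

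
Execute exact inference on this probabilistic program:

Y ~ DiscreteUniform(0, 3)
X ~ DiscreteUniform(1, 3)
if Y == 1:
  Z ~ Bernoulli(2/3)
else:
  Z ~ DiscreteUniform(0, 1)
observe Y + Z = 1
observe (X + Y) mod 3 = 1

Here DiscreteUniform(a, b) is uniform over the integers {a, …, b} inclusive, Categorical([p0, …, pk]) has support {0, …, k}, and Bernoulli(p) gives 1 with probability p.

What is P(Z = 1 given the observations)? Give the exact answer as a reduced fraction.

Enumerate traces; 2 have nonzero weight after conditioning:
  (Y=0, X=1, Z=1) weight 1/24
  (Y=1, X=3, Z=0) weight 1/36
Group by Z:
  weight(Z=0) = 1/36
  weight(Z=1) = 1/24
Total weight = 1/36 + 1/24 = 5/72
P(Z=0 | obs) = 1/36 / 5/72 = 2/5
P(Z=1 | obs) = 1/24 / 5/72 = 3/5

P(Z = 1 | obs) = 3/5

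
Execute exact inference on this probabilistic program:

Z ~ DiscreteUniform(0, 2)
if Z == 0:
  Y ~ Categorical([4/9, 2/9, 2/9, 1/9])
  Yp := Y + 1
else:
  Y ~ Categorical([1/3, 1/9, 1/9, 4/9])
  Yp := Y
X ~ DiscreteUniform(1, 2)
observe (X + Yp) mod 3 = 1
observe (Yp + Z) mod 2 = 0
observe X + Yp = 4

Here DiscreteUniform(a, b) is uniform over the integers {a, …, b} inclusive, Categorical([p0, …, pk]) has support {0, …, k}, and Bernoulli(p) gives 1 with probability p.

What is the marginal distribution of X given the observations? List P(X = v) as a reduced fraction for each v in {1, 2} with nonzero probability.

Enumerate traces; 3 have nonzero weight after conditioning:
  (Z=0, Y=1, X=2) weight 1/27
  (Z=1, Y=3, X=1) weight 2/27
  (Z=2, Y=2, X=2) weight 1/54
Group by X:
  weight(X=1) = 2/27
  weight(X=2) = 1/18
Total weight = 2/27 + 1/18 = 7/54
P(X=1 | obs) = 2/27 / 7/54 = 4/7
P(X=2 | obs) = 1/18 / 7/54 = 3/7

P(X=1) = 4/7, P(X=2) = 3/7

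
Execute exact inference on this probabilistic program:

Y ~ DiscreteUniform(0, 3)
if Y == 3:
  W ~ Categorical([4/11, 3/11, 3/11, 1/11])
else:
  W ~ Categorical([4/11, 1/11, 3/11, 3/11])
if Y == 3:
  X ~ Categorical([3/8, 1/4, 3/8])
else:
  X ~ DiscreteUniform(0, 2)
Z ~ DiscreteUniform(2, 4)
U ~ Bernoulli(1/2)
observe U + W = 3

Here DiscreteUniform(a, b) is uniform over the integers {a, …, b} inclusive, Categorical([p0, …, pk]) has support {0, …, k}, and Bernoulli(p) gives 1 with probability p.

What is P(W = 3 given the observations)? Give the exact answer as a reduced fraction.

Enumerate traces; 72 have nonzero weight after conditioning:
  (Y=0, W=2, X=0, Z=2, U=1) weight 1/264
  (Y=0, W=2, X=0, Z=3, U=1) weight 1/264
  (Y=0, W=2, X=0, Z=4, U=1) weight 1/264
  (Y=0, W=2, X=1, Z=2, U=1) weight 1/264
  (Y=0, W=2, X=1, Z=3, U=1) weight 1/264
  (Y=0, W=2, X=1, Z=4, U=1) weight 1/264
  (Y=0, W=2, X=2, Z=2, U=1) weight 1/264
  (Y=0, W=2, X=2, Z=3, U=1) weight 1/264
  (Y=0, W=3, X=0, Z=2, U=0) weight 1/264
  … 63 more
Group by W:
  weight(W=2) = 3/22
  weight(W=3) = 5/44
Total weight = 3/22 + 5/44 = 1/4
P(W=2 | obs) = 3/22 / 1/4 = 6/11
P(W=3 | obs) = 5/44 / 1/4 = 5/11

P(W = 3 | obs) = 5/11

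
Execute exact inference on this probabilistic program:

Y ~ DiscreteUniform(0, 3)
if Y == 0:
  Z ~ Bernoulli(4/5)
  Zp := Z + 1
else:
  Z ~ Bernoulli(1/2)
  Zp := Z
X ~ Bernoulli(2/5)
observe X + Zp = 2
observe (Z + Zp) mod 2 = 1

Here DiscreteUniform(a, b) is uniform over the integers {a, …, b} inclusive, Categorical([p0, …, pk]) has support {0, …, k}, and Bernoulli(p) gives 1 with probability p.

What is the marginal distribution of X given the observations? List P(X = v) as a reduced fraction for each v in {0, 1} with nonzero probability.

P(X=0) = 6/7, P(X=1) = 1/7

Enumerate traces; 2 have nonzero weight after conditioning:
  (Y=0, Z=0, X=1) weight 1/50
  (Y=0, Z=1, X=0) weight 3/25
Group by X:
  weight(X=0) = 3/25
  weight(X=1) = 1/50
Total weight = 3/25 + 1/50 = 7/50
P(X=0 | obs) = 3/25 / 7/50 = 6/7
P(X=1 | obs) = 1/50 / 7/50 = 1/7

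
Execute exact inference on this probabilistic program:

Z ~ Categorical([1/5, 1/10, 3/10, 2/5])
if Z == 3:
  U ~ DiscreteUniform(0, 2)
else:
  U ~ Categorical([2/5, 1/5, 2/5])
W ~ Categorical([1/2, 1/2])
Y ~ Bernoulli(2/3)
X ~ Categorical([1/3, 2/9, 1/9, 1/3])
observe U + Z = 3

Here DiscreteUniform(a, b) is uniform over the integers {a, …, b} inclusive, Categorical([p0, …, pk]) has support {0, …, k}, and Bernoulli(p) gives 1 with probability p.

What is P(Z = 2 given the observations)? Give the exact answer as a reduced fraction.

Enumerate traces; 48 have nonzero weight after conditioning:
  (Z=1, U=2, W=0, Y=0, X=0) weight 1/450
  (Z=1, U=2, W=0, Y=0, X=1) weight 1/675
  (Z=1, U=2, W=0, Y=0, X=2) weight 1/1350
  (Z=1, U=2, W=0, Y=0, X=3) weight 1/450
  (Z=1, U=2, W=0, Y=1, X=0) weight 1/225
  (Z=1, U=2, W=0, Y=1, X=1) weight 2/675
  (Z=1, U=2, W=0, Y=1, X=2) weight 1/675
  (Z=1, U=2, W=0, Y=1, X=3) weight 1/225
  (Z=2, U=1, W=0, Y=0, X=0) weight 1/300
  (Z=3, U=0, W=0, Y=0, X=0) weight 1/135
  … 38 more
Group by Z:
  weight(Z=1) = 1/25
  weight(Z=2) = 3/50
  weight(Z=3) = 2/15
Total weight = 1/25 + 3/50 + 2/15 = 7/30
P(Z=1 | obs) = 1/25 / 7/30 = 6/35
P(Z=2 | obs) = 3/50 / 7/30 = 9/35
P(Z=3 | obs) = 2/15 / 7/30 = 4/7

P(Z = 2 | obs) = 9/35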